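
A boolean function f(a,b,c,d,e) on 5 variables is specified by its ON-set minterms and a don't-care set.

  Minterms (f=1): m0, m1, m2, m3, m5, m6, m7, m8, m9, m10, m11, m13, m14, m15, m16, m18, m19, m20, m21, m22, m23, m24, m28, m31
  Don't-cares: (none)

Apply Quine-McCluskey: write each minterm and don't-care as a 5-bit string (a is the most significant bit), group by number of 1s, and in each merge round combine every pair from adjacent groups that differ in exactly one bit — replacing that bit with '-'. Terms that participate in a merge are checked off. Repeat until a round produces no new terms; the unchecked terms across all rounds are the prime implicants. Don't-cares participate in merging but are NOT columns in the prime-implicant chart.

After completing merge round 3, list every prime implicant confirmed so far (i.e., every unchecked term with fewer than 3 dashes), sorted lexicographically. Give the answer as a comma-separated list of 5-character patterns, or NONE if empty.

--000, --111, -00-0, -01-1, 1--00, 10--0, 101--

Round 0: 00000✓ 00001✓ 00010✓ 00011✓ 00101✓ 00110✓ 00111✓ 01000✓ 01001✓ 01010✓ 01011✓ 01101✓ 01110✓ 01111✓ 10000✓ 10010✓ 10011✓ 10100✓ 10101✓ 10110✓ 10111✓ 11000✓ 11100✓ 11111✓
Round 1: -0000✓ -0010✓ -0011✓ -0101✓ -0110✓ -0111✓ -1000✓ -1111✓ 0-000✓ 0-001✓ 0-010✓ 0-011✓ 0-101✓ 0-110✓ 0-111✓ 00-01✓ 00-10✓ 00-11✓ 000-0✓ 000-1✓ 0000-✓ 0001-✓ 001-1✓ 0011-✓ 01-01✓ 01-10✓ 01-11✓ 010-0✓ 010-1✓ 0100-✓ 0101-✓ 011-1✓ 0111-✓ 1-000✓ 1-100✓ 1-111✓ 10-00✓ 10-10✓ 10-11✓ 100-0✓ 1001-✓ 101-0✓ 101-1✓ 1010-✓ 1011-✓ 11-00✓
Round 2: --000 --111 -0-10✓ -0-11✓ -00-0 -001-✓ -01-1 -011-✓ 0--01✓ 0--10✓ 0--11✓ 0-0-0✓ 0-0-1✓ 0-00-✓ 0-01-✓ 0-1-1✓ 0-11-✓ 00--1✓ 00-1-✓ 000--✓ 01--1✓ 01-1-✓ 010--✓ 1--00 10--0 10-1-✓ 101--
Round 3: -0-1- 0---1 0--1- 0-0--
PIs = {--000, --111, -0-1-, -00-0, -01-1, 0---1, 0--1-, 0-0--, 1--00, 10--0, 101--}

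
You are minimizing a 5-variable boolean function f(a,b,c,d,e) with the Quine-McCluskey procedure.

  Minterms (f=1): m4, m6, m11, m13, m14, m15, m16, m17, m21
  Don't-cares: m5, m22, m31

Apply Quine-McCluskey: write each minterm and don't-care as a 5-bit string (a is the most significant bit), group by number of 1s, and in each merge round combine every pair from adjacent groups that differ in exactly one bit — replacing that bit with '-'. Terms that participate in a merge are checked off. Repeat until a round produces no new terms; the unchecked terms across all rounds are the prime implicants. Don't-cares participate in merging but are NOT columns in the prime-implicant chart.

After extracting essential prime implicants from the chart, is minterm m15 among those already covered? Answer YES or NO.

YES

Round 0: 00100✓ 00101✓ 00110✓ 01011✓ 01101✓ 01110✓ 01111✓ 10000✓ 10001✓ 10101✓ 10110✓ 11111✓
Round 1: -0101 -0110 -1111 0-101 0-110 001-0 0010- 01-11 011-1 0111- 10-01 1000-
PIs = {-0101, -0110, -1111, 0-101, 0-110, 001-0, 0010-, 01-11, 011-1, 0111-, 10-01, 1000-}
Coverage chart:
  m4: 001-0,0010-
  m6: -0110,0-110,001-0
  m11: 01-11 ←essential
  m13: 0-101,011-1
  m14: 0-110,0111-
  m15: -1111,01-11,011-1,0111-
  m16: 1000- ←essential
  m17: 10-01,1000-
  m21: -0101,10-01
Essential: 01-11, 1000-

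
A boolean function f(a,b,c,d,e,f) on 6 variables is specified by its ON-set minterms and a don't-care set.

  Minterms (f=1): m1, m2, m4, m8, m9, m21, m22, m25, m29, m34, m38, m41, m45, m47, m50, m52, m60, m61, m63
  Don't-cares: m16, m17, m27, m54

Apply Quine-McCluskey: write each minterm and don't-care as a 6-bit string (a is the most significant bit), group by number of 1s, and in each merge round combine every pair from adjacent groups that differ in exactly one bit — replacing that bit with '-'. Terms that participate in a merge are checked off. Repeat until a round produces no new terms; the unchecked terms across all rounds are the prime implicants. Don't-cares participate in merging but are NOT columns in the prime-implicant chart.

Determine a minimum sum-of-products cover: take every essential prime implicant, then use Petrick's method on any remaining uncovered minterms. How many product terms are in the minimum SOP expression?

Round 0: 000001✓ 000010✓ 000100 001000✓ 001001✓ 010000✓ 010001✓ 010101✓ 010110✓ 011001✓ 011011✓ 011101✓ 100010✓ 100110✓ 101001✓ 101101✓ 101111✓ 110010✓ 110100✓ 110110✓ 111100✓ 111101✓ 111111✓
Round 1: -00010 -01001 -10110 -11101 0-0001✓ 0-1001✓ 00-001✓ 00100- 01-001✓ 01-101✓ 010-01✓ 01000- 011-01✓ 0110-1 1-0010✓ 1-0110✓ 1-1101✓ 1-1111✓ 100-10✓ 101-01 1011-1✓ 11-100 110-10✓ 1101-0 1111-1✓ 11110-
Round 2: 0--001 01--01 1-0-10 1-11-1
PIs = {-00010, -01001, -10110, -11101, 0--001, 000100, 00100-, 01--01, 01000-, 0110-1, 1-0-10, 1-11-1, 101-01, 11-100, 1101-0, 11110-}
Coverage chart:
  m1: 0--001 ←essential
  m2: -00010 ←essential
  m4: 000100 ←essential
  m8: 00100- ←essential
  m9: -01001,0--001,00100-
  m21: 01--01 ←essential
  m22: -10110 ←essential
  m25: 0--001,01--01,0110-1
  m29: -11101,01--01
  m34: -00010,1-0-10
  m38: 1-0-10 ←essential
  m41: -01001,101-01
  m45: 1-11-1,101-01
  m47: 1-11-1 ←essential
  m50: 1-0-10 ←essential
  m52: 11-100,1101-0
  m60: 11-100,11110-
  m61: -11101,1-11-1,11110-
  m63: 1-11-1 ←essential
Essential: -00010, -10110, 0--001, 000100, 00100-, 01--01, 1-0-10, 1-11-1
Petrick residual → -01001, 11-100
Min cover (10 terms): b'c'd'ef' + b'cd'e'f + bc'def' + a'd'e'f + a'b'c'de'f' + a'b'cd'e' + a'be'f + ac'ef' + acdf + abde'f'

10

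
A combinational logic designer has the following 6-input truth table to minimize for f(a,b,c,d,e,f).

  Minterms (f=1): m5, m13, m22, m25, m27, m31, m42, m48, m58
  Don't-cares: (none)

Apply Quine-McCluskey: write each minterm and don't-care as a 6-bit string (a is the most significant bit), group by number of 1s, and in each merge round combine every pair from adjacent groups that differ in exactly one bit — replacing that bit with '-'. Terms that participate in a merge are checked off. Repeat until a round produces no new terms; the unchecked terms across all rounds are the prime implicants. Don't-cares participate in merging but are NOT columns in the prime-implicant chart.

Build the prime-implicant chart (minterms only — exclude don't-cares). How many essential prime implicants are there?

[col 0] 000101*, 001101*, 010110, 011001*, 011011*, 011111*, 101010*, 110000, 111010*
[col 1] 00-101, 011-11, 0110-1, 1-1010
Prime implicants: 00-101, 010110, 011-11, 0110-1, 1-1010, 110000
PI chart (minterm → PIs covering it):
  5 | 00-101  (sole → essential)
  13 | 00-101  (sole → essential)
  22 | 010110  (sole → essential)
  25 | 0110-1  (sole → essential)
  27 | 011-11,0110-1
  31 | 011-11  (sole → essential)
  42 | 1-1010  (sole → essential)
  48 | 110000  (sole → essential)
  58 | 1-1010  (sole → essential)
Essential prime implicants: 00-101, 010110, 011-11, 0110-1, 1-1010, 110000

6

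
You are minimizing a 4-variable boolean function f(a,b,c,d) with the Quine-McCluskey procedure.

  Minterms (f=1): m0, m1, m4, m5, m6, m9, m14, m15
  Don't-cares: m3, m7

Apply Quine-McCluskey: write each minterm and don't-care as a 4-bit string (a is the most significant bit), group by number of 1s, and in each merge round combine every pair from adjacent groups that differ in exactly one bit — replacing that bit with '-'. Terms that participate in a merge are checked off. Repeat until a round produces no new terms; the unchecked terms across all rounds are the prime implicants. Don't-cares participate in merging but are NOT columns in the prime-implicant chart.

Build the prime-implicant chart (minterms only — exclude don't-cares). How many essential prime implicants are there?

3

Round 0: 0000✓ 0001✓ 0011✓ 0100✓ 0101✓ 0110✓ 0111✓ 1001✓ 1110✓ 1111✓
Round 1: -001 -110✓ -111✓ 0-00✓ 0-01✓ 0-11✓ 00-1✓ 000-✓ 01-0✓ 01-1✓ 010-✓ 011-✓ 111-✓
Round 2: -11- 0--1 0-0- 01--
PIs = {-001, -11-, 0--1, 0-0-, 01--}
Coverage chart:
  m0: 0-0- ←essential
  m1: -001,0--1,0-0-
  m4: 0-0-,01--
  m5: 0--1,0-0-,01--
  m6: -11-,01--
  m9: -001 ←essential
  m14: -11- ←essential
  m15: -11- ←essential
Essential: -001, -11-, 0-0-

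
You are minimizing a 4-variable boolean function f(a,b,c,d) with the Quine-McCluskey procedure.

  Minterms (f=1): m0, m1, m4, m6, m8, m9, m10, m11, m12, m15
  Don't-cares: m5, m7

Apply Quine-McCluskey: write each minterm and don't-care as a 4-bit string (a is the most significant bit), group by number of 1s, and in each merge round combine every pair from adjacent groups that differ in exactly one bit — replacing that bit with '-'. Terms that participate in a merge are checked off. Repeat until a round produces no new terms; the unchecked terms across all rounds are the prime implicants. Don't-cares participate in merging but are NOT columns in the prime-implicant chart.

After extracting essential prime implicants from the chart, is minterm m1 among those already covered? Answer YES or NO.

NO

Round 0: 0000✓ 0001✓ 0100✓ 0101✓ 0110✓ 0111✓ 1000✓ 1001✓ 1010✓ 1011✓ 1100✓ 1111✓
Round 1: -000✓ -001✓ -100✓ -111 0-00✓ 0-01✓ 000-✓ 01-0✓ 01-1✓ 010-✓ 011-✓ 1-00✓ 1-11 10-0✓ 10-1✓ 100-✓ 101-✓
Round 2: --00 -00- 0-0- 01-- 10--
PIs = {--00, -00-, -111, 0-0-, 01--, 1-11, 10--}
Coverage chart:
  m0: --00,-00-,0-0-
  m1: -00-,0-0-
  m4: --00,0-0-,01--
  m6: 01-- ←essential
  m8: --00,-00-,10--
  m9: -00-,10--
  m10: 10-- ←essential
  m11: 1-11,10--
  m12: --00 ←essential
  m15: -111,1-11
Essential: --00, 01--, 10--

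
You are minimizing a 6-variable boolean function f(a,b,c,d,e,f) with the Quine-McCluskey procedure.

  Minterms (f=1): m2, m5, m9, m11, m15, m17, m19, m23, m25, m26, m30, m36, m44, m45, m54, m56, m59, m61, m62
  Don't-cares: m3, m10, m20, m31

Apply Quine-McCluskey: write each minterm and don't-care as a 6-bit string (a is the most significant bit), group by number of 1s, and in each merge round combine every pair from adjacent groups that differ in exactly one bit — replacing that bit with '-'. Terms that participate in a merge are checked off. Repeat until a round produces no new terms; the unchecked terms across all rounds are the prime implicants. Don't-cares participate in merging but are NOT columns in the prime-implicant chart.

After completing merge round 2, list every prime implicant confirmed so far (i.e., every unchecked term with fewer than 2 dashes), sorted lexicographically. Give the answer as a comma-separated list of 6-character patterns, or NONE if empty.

[col 0] 000010*, 000011*, 000101, 001001*, 001010*, 001011*, 001111*, 010001*, 010011*, 010100, 010111*, 011001*, 011010*, 011110*, 011111*, 100100*, 101100*, 101101*, 110110*, 111000, 111011, 111101*, 111110*
[col 1] -11110, 0-0011, 0-1001, 0-1010, 0-1111, 00-010*, 00-011*, 00001-*, 001-11, 0010-1, 00101-*, 01-001, 01-111, 010-11, 0100-1, 011-10, 01111-, 1-1101, 10-100, 10110-, 11-110
[col 2] 00-01-
Prime implicants: -11110, 0-0011, 0-1001, 0-1010, 0-1111, 00-01-, 000101, 001-11, 0010-1, 01-001, 01-111, 010-11, 0100-1, 010100, 011-10, 01111-, 1-1101, 10-100, 10110-, 11-110, 111000, 111011

-11110, 0-0011, 0-1001, 0-1010, 0-1111, 000101, 001-11, 0010-1, 01-001, 01-111, 010-11, 0100-1, 010100, 011-10, 01111-, 1-1101, 10-100, 10110-, 11-110, 111000, 111011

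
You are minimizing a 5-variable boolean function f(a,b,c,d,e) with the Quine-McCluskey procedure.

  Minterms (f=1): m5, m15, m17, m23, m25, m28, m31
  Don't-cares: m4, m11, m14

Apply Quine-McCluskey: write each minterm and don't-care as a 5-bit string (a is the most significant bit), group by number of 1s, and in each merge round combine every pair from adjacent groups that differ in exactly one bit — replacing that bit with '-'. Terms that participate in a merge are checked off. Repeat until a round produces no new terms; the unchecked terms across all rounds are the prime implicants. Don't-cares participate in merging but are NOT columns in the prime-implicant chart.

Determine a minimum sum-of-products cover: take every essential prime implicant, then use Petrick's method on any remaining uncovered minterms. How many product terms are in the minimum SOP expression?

5

[col 0] 00100*, 00101*, 01011*, 01110*, 01111*, 10001*, 10111*, 11001*, 11100, 11111*
[col 1] -1111, 0010-, 01-11, 0111-, 1-001, 1-111
Prime implicants: -1111, 0010-, 01-11, 0111-, 1-001, 1-111, 11100
PI chart (minterm → PIs covering it):
  5 | 0010-  (sole → essential)
  15 | -1111,01-11,0111-
  17 | 1-001  (sole → essential)
  23 | 1-111  (sole → essential)
  25 | 1-001  (sole → essential)
  28 | 11100  (sole → essential)
  31 | -1111,1-111
Essential prime implicants: 0010-, 1-001, 1-111, 11100
Petrick residual → -1111
Minimum SOP uses 5 PIs: bcde + a'b'cd' + ac'd'e + acde + abcd'e'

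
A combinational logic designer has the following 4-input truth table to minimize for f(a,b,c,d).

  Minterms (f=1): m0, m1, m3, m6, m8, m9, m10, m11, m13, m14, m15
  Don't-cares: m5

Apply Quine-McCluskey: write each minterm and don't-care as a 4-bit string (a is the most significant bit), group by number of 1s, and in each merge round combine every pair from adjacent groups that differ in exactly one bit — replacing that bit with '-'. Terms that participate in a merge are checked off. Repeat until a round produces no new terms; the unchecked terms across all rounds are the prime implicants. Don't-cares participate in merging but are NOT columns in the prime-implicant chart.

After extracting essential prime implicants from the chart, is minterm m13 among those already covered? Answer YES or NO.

[col 0] 0000*, 0001*, 0011*, 0101*, 0110*, 1000*, 1001*, 1010*, 1011*, 1101*, 1110*, 1111*
[col 1] -000*, -001*, -011*, -101*, -110, 0-01*, 00-1*, 000-*, 1-01*, 1-10*, 1-11*, 10-0*, 10-1*, 100-*, 101-*, 11-1*, 111-*
[col 2] --01, -0-1, -00-, 1--1, 1-1-, 10--
Prime implicants: --01, -0-1, -00-, -110, 1--1, 1-1-, 10--
PI chart (minterm → PIs covering it):
  0 | -00-  (sole → essential)
  1 | --01,-0-1,-00-
  3 | -0-1  (sole → essential)
  6 | -110  (sole → essential)
  8 | -00-,10--
  9 | --01,-0-1,-00-,1--1,10--
  10 | 1-1-,10--
  11 | -0-1,1--1,1-1-,10--
  13 | --01,1--1
  14 | -110,1-1-
  15 | 1--1,1-1-
Essential prime implicants: -0-1, -00-, -110

NO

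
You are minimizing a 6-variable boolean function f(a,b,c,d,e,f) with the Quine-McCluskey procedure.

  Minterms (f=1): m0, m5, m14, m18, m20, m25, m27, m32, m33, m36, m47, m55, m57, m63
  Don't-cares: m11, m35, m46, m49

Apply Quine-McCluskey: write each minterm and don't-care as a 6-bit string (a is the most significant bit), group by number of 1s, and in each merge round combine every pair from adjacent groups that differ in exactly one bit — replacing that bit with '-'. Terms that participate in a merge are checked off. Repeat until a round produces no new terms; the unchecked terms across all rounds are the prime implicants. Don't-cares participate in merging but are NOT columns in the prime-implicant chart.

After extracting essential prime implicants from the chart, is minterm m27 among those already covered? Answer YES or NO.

NO

Round 0: 000000✓ 000101 001011✓ 001110✓ 010010 010100 011001✓ 011011✓ 100000✓ 100001✓ 100011✓ 100100✓ 101110✓ 101111✓ 110001✓ 110111✓ 111001✓ 111111✓
Round 1: -00000 -01110 -11001 0-1011 0110-1 1-0001 1-1111 100-00 1000-1 10000- 10111- 11-001 11-111
PIs = {-00000, -01110, -11001, 0-1011, 000101, 010010, 010100, 0110-1, 1-0001, 1-1111, 100-00, 1000-1, 10000-, 10111-, 11-001, 11-111}
Coverage chart:
  m0: -00000 ←essential
  m5: 000101 ←essential
  m14: -01110 ←essential
  m18: 010010 ←essential
  m20: 010100 ←essential
  m25: -11001,0110-1
  m27: 0-1011,0110-1
  m32: -00000,100-00,10000-
  m33: 1-0001,1000-1,10000-
  m36: 100-00 ←essential
  m47: 1-1111,10111-
  m55: 11-111 ←essential
  m57: -11001,11-001
  m63: 1-1111,11-111
Essential: -00000, -01110, 000101, 010010, 010100, 100-00, 11-111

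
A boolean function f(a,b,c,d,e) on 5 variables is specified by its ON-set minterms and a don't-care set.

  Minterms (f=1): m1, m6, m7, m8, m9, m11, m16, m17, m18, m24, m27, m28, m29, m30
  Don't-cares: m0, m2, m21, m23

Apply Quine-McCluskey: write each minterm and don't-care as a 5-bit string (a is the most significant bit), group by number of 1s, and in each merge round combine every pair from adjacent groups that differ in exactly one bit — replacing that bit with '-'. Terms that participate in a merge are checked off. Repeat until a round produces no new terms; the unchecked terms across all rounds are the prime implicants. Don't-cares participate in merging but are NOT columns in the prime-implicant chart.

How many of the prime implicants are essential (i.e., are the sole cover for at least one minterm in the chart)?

Round 0: 00000✓ 00001✓ 00010✓ 00110✓ 00111✓ 01000✓ 01001✓ 01011✓ 10000✓ 10001✓ 10010✓ 10101✓ 10111✓ 11000✓ 11011✓ 11100✓ 11101✓ 11110✓
Round 1: -0000✓ -0001✓ -0010✓ -0111 -1000✓ -1011 0-000✓ 0-001✓ 00-10 000-0✓ 0000-✓ 0011- 010-1 0100-✓ 1-000✓ 1-101 10-01 100-0✓ 1000-✓ 101-1 11-00 111-0 1110-
Round 2: --000 -00-0 -000- 0-00-
PIs = {--000, -00-0, -000-, -0111, -1011, 0-00-, 00-10, 0011-, 010-1, 1-101, 10-01, 101-1, 11-00, 111-0, 1110-}
Coverage chart:
  m1: -000-,0-00-
  m6: 00-10,0011-
  m7: -0111,0011-
  m8: --000,0-00-
  m9: 0-00-,010-1
  m11: -1011,010-1
  m16: --000,-00-0,-000-
  m17: -000-,10-01
  m18: -00-0 ←essential
  m24: --000,11-00
  m27: -1011 ←essential
  m28: 11-00,111-0,1110-
  m29: 1-101,1110-
  m30: 111-0 ←essential
Essential: -00-0, -1011, 111-0

3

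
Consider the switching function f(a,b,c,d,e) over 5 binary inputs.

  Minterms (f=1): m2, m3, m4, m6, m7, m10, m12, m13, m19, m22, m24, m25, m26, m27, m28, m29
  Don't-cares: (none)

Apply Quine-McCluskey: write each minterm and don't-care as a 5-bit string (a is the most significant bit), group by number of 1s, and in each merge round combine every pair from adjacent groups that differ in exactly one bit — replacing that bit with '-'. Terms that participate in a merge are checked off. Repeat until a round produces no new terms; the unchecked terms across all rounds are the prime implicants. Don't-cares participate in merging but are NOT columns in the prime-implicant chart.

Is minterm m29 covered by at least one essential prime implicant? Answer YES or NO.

YES

Round 0: 00010✓ 00011✓ 00100✓ 00110✓ 00111✓ 01010✓ 01100✓ 01101✓ 10011✓ 10110✓ 11000✓ 11001✓ 11010✓ 11011✓ 11100✓ 11101✓
Round 1: -0011 -0110 -1010 -1100✓ -1101✓ 0-010 0-100 00-10✓ 00-11✓ 0001-✓ 001-0 0011-✓ 0110-✓ 1-011 11-00✓ 11-01✓ 110-0✓ 110-1✓ 1100-✓ 1101-✓ 1110-✓
Round 2: -110- 00-1- 11-0- 110--
PIs = {-0011, -0110, -1010, -110-, 0-010, 0-100, 00-1-, 001-0, 1-011, 11-0-, 110--}
Coverage chart:
  m2: 0-010,00-1-
  m3: -0011,00-1-
  m4: 0-100,001-0
  m6: -0110,00-1-,001-0
  m7: 00-1- ←essential
  m10: -1010,0-010
  m12: -110-,0-100
  m13: -110- ←essential
  m19: -0011,1-011
  m22: -0110 ←essential
  m24: 11-0-,110--
  m25: 11-0-,110--
  m26: -1010,110--
  m27: 1-011,110--
  m28: -110-,11-0-
  m29: -110-,11-0-
Essential: -0110, -110-, 00-1-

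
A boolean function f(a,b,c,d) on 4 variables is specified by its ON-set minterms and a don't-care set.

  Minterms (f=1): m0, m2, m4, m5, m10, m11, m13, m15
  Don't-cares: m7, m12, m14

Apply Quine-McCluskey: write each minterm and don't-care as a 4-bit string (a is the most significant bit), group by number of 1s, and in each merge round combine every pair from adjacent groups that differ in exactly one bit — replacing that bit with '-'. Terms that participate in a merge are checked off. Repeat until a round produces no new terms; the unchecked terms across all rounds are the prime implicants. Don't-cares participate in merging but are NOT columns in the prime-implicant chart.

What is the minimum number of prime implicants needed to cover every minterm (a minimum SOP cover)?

3

size-2^0 implicants → 0000(✓)  0010(✓)  0100(✓)  0101(✓)  0111(✓)  1010(✓)  1011(✓)  1100(✓)  1101(✓)  1110(✓)  1111(✓)
size-2^1 implicants → -010  -100(✓)  -101(✓)  -111(✓)  0-00  00-0  01-1(✓)  010-(✓)  1-10(✓)  1-11(✓)  101-(✓)  11-0(✓)  11-1(✓)  110-(✓)  111-(✓)
size-2^2 implicants → -1-1  -10-  1-1-  11--
Unchecked terms (primes): -010, -1-1, -10-, 0-00, 00-0, 1-1-, 11--
Minterm coverage:
  m0 ⊆ 0-00,00-0
  m2 ⊆ -010,00-0
  m4 ⊆ -10-,0-00
  m5 ⊆ -1-1,-10-
  m10 ⊆ -010,1-1-
  m11 ⊆ 1-1- [E]
  m13 ⊆ -1-1,-10-,11--
  m15 ⊆ -1-1,1-1-,11--
E = {1-1-}
Petrick residual → -10-, 00-0
Cover = bc' + a'b'd' + ac  |cover|=3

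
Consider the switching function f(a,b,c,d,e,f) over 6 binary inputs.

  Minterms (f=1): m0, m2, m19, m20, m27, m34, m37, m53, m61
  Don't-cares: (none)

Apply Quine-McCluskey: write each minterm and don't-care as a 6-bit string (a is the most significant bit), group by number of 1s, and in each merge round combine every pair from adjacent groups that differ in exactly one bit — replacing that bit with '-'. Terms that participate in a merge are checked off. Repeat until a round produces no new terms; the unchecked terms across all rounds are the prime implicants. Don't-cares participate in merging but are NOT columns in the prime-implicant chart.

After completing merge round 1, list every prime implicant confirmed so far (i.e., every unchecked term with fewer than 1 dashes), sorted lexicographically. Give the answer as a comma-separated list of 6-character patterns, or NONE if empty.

010100

size-2^0 implicants → 000000(✓)  000010(✓)  010011(✓)  010100  011011(✓)  100010(✓)  100101(✓)  110101(✓)  111101(✓)
size-2^1 implicants → -00010  0000-0  01-011  1-0101  11-101
Unchecked terms (primes): -00010, 0000-0, 01-011, 010100, 1-0101, 11-101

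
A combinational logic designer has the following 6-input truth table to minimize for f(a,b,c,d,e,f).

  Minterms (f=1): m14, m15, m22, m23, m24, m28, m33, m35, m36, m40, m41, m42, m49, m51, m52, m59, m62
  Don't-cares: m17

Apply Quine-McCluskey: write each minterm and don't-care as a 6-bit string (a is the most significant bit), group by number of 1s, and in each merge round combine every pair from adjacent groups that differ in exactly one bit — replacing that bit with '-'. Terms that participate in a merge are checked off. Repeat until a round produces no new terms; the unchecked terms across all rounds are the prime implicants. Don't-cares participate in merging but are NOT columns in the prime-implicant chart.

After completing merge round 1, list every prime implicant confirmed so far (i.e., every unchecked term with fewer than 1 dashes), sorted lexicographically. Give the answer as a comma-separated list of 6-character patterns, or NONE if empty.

111110

size-2^0 implicants → 001110(✓)  001111(✓)  010001(✓)  010110(✓)  010111(✓)  011000(✓)  011100(✓)  100001(✓)  100011(✓)  100100(✓)  101000(✓)  101001(✓)  101010(✓)  110001(✓)  110011(✓)  110100(✓)  111011(✓)  111110
size-2^1 implicants → -10001  00111-  01011-  011-00  1-0001(✓)  1-0011(✓)  1-0100  10-001  1000-1(✓)  1010-0  10100-  11-011  1100-1(✓)
size-2^2 implicants → 1-00-1
Unchecked terms (primes): -10001, 00111-, 01011-, 011-00, 1-00-1, 1-0100, 10-001, 1010-0, 10100-, 11-011, 111110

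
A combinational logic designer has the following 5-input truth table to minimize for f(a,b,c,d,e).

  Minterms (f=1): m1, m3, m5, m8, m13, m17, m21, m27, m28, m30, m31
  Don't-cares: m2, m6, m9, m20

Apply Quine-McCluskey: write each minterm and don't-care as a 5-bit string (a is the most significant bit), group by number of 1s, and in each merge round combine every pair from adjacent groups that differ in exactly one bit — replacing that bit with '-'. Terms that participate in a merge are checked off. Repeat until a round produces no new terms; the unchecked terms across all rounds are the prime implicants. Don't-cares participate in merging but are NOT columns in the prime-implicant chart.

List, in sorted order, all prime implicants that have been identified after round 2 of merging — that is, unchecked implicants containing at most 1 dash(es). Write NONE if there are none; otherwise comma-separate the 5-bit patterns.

Round 0: 00001✓ 00010✓ 00011✓ 00101✓ 00110✓ 01000✓ 01001✓ 01101✓ 10001✓ 10100✓ 10101✓ 11011✓ 11100✓ 11110✓ 11111✓
Round 1: -0001✓ -0101✓ 0-001✓ 0-101✓ 00-01✓ 00-10 000-1 0001- 01-01✓ 0100- 1-100 10-01✓ 1010- 11-11 111-0 1111-
Round 2: -0-01 0--01
PIs = {-0-01, 0--01, 00-10, 000-1, 0001-, 0100-, 1-100, 1010-, 11-11, 111-0, 1111-}

00-10, 000-1, 0001-, 0100-, 1-100, 1010-, 11-11, 111-0, 1111-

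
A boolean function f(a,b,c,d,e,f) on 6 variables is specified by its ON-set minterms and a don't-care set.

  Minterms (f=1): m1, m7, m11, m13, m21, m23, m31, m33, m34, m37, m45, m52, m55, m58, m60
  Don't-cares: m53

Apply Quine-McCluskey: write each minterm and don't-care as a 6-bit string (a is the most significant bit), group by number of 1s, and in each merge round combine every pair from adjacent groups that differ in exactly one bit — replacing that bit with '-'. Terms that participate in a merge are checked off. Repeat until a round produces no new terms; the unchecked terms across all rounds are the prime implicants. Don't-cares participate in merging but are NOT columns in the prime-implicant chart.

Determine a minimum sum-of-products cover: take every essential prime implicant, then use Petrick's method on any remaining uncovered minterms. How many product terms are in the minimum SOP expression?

Round 0: 000001✓ 000111✓ 001011 001101✓ 010101✓ 010111✓ 011111✓ 100001✓ 100010 100101✓ 101101✓ 110100✓ 110101✓ 110111✓ 111010 111100✓
Round 1: -00001 -01101 -10101✓ -10111✓ 0-0111 01-111 0101-1✓ 1-0101 10-101 100-01 11-100 1101-1✓ 11010-
Round 2: -101-1
PIs = {-00001, -01101, -101-1, 0-0111, 001011, 01-111, 1-0101, 10-101, 100-01, 100010, 11-100, 11010-, 111010}
Coverage chart:
  m1: -00001 ←essential
  m7: 0-0111 ←essential
  m11: 001011 ←essential
  m13: -01101 ←essential
  m21: -101-1 ←essential
  m23: -101-1,0-0111,01-111
  m31: 01-111 ←essential
  m33: -00001,100-01
  m34: 100010 ←essential
  m37: 1-0101,10-101,100-01
  m45: -01101,10-101
  m52: 11-100,11010-
  m55: -101-1 ←essential
  m58: 111010 ←essential
  m60: 11-100 ←essential
Essential: -00001, -01101, -101-1, 0-0111, 001011, 01-111, 100010, 11-100, 111010
Petrick residual → 1-0101
Min cover (10 terms): b'c'd'e'f + b'cde'f + bc'df + a'c'def + a'b'cd'ef + a'bdef + ac'de'f + ab'c'd'ef' + abde'f' + abcd'ef'

10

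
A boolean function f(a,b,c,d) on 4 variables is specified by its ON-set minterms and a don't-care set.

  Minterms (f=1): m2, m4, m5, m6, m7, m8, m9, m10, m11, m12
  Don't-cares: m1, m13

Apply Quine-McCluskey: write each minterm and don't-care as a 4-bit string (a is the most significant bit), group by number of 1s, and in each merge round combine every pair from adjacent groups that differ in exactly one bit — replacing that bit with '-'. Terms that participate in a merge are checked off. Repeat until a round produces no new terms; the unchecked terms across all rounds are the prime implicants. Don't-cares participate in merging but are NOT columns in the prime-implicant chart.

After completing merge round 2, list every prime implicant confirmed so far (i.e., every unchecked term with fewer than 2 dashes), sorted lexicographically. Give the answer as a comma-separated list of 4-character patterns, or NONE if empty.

Round 0: 0001✓ 0010✓ 0100✓ 0101✓ 0110✓ 0111✓ 1000✓ 1001✓ 1010✓ 1011✓ 1100✓ 1101✓
Round 1: -001✓ -010 -100✓ -101✓ 0-01✓ 0-10 01-0✓ 01-1✓ 010-✓ 011-✓ 1-00✓ 1-01✓ 10-0✓ 10-1✓ 100-✓ 101-✓ 110-✓
Round 2: --01 -10- 01-- 1-0- 10--
PIs = {--01, -010, -10-, 0-10, 01--, 1-0-, 10--}

-010, 0-10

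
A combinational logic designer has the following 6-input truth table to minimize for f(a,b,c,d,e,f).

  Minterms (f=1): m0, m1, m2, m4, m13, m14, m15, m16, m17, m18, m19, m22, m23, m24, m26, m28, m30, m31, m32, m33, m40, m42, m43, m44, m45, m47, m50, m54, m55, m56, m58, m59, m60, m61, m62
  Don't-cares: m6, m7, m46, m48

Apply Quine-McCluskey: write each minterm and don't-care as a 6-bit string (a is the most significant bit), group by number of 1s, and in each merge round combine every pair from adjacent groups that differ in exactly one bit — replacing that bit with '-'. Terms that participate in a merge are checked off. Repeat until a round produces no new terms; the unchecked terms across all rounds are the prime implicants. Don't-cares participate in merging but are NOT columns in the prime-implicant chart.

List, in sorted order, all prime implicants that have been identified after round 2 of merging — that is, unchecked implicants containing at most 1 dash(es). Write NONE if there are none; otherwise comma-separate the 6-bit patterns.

NONE

Round 0: 000000✓ 000001✓ 000010✓ 000100✓ 000110✓ 000111✓ 001101✓ 001110✓ 001111✓ 010000✓ 010001✓ 010010✓ 010011✓ 010110✓ 010111✓ 011000✓ 011010✓ 011100✓ 011110✓ 011111✓ 100000✓ 100001✓ 101000✓ 101010✓ 101011✓ 101100✓ 101101✓ 101110✓ 101111✓ 110000✓ 110010✓ 110110✓ 110111✓ 111000✓ 111010✓ 111011✓ 111100✓ 111101✓ 111110✓
Round 1: -00000✓ -00001✓ -01101✓ -01110✓ -01111✓ -10000✓ -10010✓ -10110✓ -10111✓ -11000✓ -11010✓ -11100✓ -11110✓ 0-0000✓ 0-0001✓ 0-0010✓ 0-0110✓ 0-0111✓ 0-1110✓ 0-1111✓ 00-110✓ 00-111✓ 000-00✓ 000-10✓ 0000-0✓ 00000-✓ 0001-0✓ 00011-✓ 0011-1✓ 00111-✓ 01-000✓ 01-010✓ 01-110✓ 01-111✓ 010-10✓ 010-11✓ 0100-0✓ 0100-1✓ 01000-✓ 01001-✓ 01011-✓ 011-00✓ 011-10✓ 0110-0✓ 0111-0✓ 01111-✓ 1-0000✓ 1-1000✓ 1-1010✓ 1-1011✓ 1-1100✓ 1-1101✓ 1-1110✓ 10-000✓ 10000-✓ 101-00✓ 101-10✓ 101-11✓ 1010-0✓ 10101-✓ 1011-0✓ 1011-1✓ 10110-✓ 10111-✓ 11-000✓ 11-010✓ 11-110✓ 110-10✓ 1100-0✓ 11011-✓ 111-00✓ 111-10✓ 1110-0✓ 11101-✓ 1111-0✓ 11110-✓
Round 2: --0000 --1110 -0000- -011-1 -0111- -1-000✓ -1-010✓ -1-110✓ -10-10✓ -100-0✓ -1011- -11-00✓ -11-10✓ -110-0✓ -111-0✓ 0--110✓ 0--111✓ 0-0-10 0-00-0 0-000- 0-011-✓ 0-111-✓ 00-11-✓ 000--0 01--10✓ 01-0-0✓ 01-11-✓ 010-1- 0100-- 011--0✓ 1--000 1-1-00✓ 1-1-10✓ 1-10-0✓ 1-101- 1-11-0✓ 1-110- 101--0✓ 101-1- 1011-- 11--10✓ 11-0-0✓ 111--0✓
Round 3: -1--10 -1-0-0 -11--0 0--11- 1-1--0
PIs = {--0000, --1110, -0000-, -011-1, -0111-, -1--10, -1-0-0, -1011-, -11--0, 0--11-, 0-0-10, 0-00-0, 0-000-, 000--0, 010-1-, 0100--, 1--000, 1-1--0, 1-101-, 1-110-, 101-1-, 1011--}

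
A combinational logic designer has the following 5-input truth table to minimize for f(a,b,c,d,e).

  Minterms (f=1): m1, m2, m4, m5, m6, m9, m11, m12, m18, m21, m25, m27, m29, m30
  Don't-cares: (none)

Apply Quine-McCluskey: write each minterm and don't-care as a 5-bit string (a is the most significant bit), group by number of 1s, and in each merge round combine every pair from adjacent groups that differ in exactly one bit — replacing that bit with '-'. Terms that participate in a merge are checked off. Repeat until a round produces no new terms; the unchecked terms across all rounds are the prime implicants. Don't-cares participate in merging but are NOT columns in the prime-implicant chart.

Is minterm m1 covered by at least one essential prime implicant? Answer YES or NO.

size-2^0 implicants → 00001(✓)  00010(✓)  00100(✓)  00101(✓)  00110(✓)  01001(✓)  01011(✓)  01100(✓)  10010(✓)  10101(✓)  11001(✓)  11011(✓)  11101(✓)  11110
size-2^1 implicants → -0010  -0101  -1001(✓)  -1011(✓)  0-001  0-100  00-01  00-10  001-0  0010-  010-1(✓)  1-101  11-01  110-1(✓)
size-2^2 implicants → -10-1
Unchecked terms (primes): -0010, -0101, -10-1, 0-001, 0-100, 00-01, 00-10, 001-0, 0010-, 1-101, 11-01, 11110
Minterm coverage:
  m1 ⊆ 0-001,00-01
  m2 ⊆ -0010,00-10
  m4 ⊆ 0-100,001-0,0010-
  m5 ⊆ -0101,00-01,0010-
  m6 ⊆ 00-10,001-0
  m9 ⊆ -10-1,0-001
  m11 ⊆ -10-1 [E]
  m12 ⊆ 0-100 [E]
  m18 ⊆ -0010 [E]
  m21 ⊆ -0101,1-101
  m25 ⊆ -10-1,11-01
  m27 ⊆ -10-1 [E]
  m29 ⊆ 1-101,11-01
  m30 ⊆ 11110 [E]
E = {-0010, -10-1, 0-100, 11110}

NO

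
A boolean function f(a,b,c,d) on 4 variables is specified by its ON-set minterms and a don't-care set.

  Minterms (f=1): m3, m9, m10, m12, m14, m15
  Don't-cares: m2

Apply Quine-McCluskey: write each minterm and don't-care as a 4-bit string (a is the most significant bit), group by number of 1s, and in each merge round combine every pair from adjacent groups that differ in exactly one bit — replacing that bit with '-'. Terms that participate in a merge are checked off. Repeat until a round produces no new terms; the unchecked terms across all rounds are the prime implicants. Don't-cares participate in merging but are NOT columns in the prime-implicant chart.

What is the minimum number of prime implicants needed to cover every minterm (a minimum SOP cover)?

5

Round 0: 0010✓ 0011✓ 1001 1010✓ 1100✓ 1110✓ 1111✓
Round 1: -010 001- 1-10 11-0 111-
PIs = {-010, 001-, 1-10, 1001, 11-0, 111-}
Coverage chart:
  m3: 001- ←essential
  m9: 1001 ←essential
  m10: -010,1-10
  m12: 11-0 ←essential
  m14: 1-10,11-0,111-
  m15: 111- ←essential
Essential: 001-, 1001, 11-0, 111-
Petrick residual → -010
Min cover (5 terms): b'cd' + a'b'c + ab'c'd + abd' + abc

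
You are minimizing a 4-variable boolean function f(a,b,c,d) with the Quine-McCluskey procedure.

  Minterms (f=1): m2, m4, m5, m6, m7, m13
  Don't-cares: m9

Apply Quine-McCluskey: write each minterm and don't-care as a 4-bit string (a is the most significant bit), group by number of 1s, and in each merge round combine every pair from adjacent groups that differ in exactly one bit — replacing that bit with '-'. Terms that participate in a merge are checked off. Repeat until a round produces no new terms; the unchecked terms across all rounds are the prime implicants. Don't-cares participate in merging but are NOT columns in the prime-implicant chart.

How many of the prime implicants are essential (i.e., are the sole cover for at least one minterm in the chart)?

Round 0: 0010✓ 0100✓ 0101✓ 0110✓ 0111✓ 1001✓ 1101✓
Round 1: -101 0-10 01-0✓ 01-1✓ 010-✓ 011-✓ 1-01
Round 2: 01--
PIs = {-101, 0-10, 01--, 1-01}
Coverage chart:
  m2: 0-10 ←essential
  m4: 01-- ←essential
  m5: -101,01--
  m6: 0-10,01--
  m7: 01-- ←essential
  m13: -101,1-01
Essential: 0-10, 01--

2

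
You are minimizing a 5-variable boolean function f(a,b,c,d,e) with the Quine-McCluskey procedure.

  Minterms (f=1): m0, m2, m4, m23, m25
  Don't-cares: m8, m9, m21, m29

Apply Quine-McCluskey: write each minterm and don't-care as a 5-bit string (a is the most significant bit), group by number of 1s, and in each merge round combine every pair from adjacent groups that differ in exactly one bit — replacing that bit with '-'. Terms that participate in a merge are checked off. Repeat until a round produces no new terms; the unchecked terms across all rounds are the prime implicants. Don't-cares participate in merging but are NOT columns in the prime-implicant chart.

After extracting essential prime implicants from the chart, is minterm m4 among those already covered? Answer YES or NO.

size-2^0 implicants → 00000(✓)  00010(✓)  00100(✓)  01000(✓)  01001(✓)  10101(✓)  10111(✓)  11001(✓)  11101(✓)
size-2^1 implicants → -1001  0-000  00-00  000-0  0100-  1-101  101-1  11-01
Unchecked terms (primes): -1001, 0-000, 00-00, 000-0, 0100-, 1-101, 101-1, 11-01
Minterm coverage:
  m0 ⊆ 0-000,00-00,000-0
  m2 ⊆ 000-0 [E]
  m4 ⊆ 00-00 [E]
  m23 ⊆ 101-1 [E]
  m25 ⊆ -1001,11-01
E = {00-00, 000-0, 101-1}

YES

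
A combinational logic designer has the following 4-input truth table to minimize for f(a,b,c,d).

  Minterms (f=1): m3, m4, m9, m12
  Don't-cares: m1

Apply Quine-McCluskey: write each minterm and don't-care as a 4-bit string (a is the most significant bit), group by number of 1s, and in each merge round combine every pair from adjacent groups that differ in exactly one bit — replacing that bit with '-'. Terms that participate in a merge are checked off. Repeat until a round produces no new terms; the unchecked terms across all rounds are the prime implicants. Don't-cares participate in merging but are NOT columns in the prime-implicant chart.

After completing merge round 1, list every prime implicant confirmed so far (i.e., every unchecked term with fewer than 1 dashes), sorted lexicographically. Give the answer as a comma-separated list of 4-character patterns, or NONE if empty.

size-2^0 implicants → 0001(✓)  0011(✓)  0100(✓)  1001(✓)  1100(✓)
size-2^1 implicants → -001  -100  00-1
Unchecked terms (primes): -001, -100, 00-1

NONE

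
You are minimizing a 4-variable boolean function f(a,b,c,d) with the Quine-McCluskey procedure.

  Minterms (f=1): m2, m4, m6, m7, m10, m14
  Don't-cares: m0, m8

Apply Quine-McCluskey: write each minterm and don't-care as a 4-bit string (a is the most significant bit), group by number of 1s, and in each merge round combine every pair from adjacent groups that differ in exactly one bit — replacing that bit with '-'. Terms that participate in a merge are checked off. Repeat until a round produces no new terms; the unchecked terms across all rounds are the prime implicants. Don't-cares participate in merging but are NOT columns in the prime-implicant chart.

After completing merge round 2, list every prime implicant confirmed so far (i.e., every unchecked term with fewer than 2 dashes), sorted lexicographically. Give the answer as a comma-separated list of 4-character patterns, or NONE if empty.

011-

Round 0: 0000✓ 0010✓ 0100✓ 0110✓ 0111✓ 1000✓ 1010✓ 1110✓
Round 1: -000✓ -010✓ -110✓ 0-00✓ 0-10✓ 00-0✓ 01-0✓ 011- 1-10✓ 10-0✓
Round 2: --10 -0-0 0--0
PIs = {--10, -0-0, 0--0, 011-}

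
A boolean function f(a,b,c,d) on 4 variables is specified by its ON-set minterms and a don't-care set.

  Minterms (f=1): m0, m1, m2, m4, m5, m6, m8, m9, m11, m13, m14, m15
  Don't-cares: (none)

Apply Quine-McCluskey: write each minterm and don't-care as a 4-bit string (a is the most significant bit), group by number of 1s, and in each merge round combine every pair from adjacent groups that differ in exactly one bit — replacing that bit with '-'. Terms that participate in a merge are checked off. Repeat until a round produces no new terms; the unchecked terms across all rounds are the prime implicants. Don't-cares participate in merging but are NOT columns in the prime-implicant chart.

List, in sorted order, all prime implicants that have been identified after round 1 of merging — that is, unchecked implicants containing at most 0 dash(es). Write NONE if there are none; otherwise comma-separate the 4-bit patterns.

NONE

size-2^0 implicants → 0000(✓)  0001(✓)  0010(✓)  0100(✓)  0101(✓)  0110(✓)  1000(✓)  1001(✓)  1011(✓)  1101(✓)  1110(✓)  1111(✓)
size-2^1 implicants → -000(✓)  -001(✓)  -101(✓)  -110  0-00(✓)  0-01(✓)  0-10(✓)  00-0(✓)  000-(✓)  01-0(✓)  010-(✓)  1-01(✓)  1-11(✓)  10-1(✓)  100-(✓)  11-1(✓)  111-
size-2^2 implicants → --01  -00-  0--0  0-0-  1--1
Unchecked terms (primes): --01, -00-, -110, 0--0, 0-0-, 1--1, 111-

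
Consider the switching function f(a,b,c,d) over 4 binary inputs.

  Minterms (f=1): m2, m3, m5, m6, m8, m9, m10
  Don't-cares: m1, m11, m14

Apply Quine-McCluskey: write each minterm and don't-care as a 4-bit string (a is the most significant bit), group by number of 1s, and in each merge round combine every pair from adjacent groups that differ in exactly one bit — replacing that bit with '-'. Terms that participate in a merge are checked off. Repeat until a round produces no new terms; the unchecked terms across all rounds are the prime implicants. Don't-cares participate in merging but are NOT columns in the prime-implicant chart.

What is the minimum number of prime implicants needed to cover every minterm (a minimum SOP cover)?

[col 0] 0001*, 0010*, 0011*, 0101*, 0110*, 1000*, 1001*, 1010*, 1011*, 1110*
[col 1] -001*, -010*, -011*, -110*, 0-01, 0-10*, 00-1*, 001-*, 1-10*, 10-0*, 10-1*, 100-*, 101-*
[col 2] --10, -0-1, -01-, 10--
Prime implicants: --10, -0-1, -01-, 0-01, 10--
PI chart (minterm → PIs covering it):
  2 | --10,-01-
  3 | -0-1,-01-
  5 | 0-01  (sole → essential)
  6 | --10  (sole → essential)
  8 | 10--  (sole → essential)
  9 | -0-1,10--
  10 | --10,-01-,10--
Essential prime implicants: --10, 0-01, 10--
Petrick residual → -0-1
Minimum SOP uses 4 PIs: cd' + b'd + a'c'd + ab'

4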